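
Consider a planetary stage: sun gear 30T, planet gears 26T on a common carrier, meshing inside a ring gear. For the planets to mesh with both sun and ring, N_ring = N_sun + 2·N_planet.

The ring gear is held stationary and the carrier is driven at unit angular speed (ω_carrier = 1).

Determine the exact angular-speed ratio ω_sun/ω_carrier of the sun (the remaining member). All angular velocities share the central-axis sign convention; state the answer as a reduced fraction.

N_ring = 30 + 2·26 = 82
30(ω_s−ω_c) = −82(ω_r−ω_c),  ω_r=0, ω_c=1
ω_s = 1 − (82/30)(0−1) = 56/15
ω_s/ω_c = 56/15

56/15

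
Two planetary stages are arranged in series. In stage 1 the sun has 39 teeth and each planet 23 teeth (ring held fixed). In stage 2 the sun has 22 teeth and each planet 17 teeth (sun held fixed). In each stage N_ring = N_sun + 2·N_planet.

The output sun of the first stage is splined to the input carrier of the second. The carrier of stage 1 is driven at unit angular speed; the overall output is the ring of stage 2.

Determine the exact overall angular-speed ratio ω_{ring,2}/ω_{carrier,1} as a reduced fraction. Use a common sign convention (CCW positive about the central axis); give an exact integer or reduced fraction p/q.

31/7

Stage 1: N_ring = 39 + 2·23 = 85
Stage 1: 39(ω_s−ω_c) = −85(ω_r−ω_c),  ω_r=0, ω_c=1
Stage 1: ω_s = 1 − (85/39)(0−1) = 124/39
  ⇒ ω_s¹/ω_c¹ = 124/39
Stage 2: N_ring = 22 + 2·17 = 56
Stage 2: 22(ω_s−ω_c) = −56(ω_r−ω_c),  ω_s=0, ω_c=1
Stage 2: ω_r = 1 − (22/56)(0−1) = 39/28
  ⇒ ω_r²/ω_c² = 39/28
Coupling ω_c² = ω_s¹ ⇒ overall = 124/39 × 39/28 = 31/7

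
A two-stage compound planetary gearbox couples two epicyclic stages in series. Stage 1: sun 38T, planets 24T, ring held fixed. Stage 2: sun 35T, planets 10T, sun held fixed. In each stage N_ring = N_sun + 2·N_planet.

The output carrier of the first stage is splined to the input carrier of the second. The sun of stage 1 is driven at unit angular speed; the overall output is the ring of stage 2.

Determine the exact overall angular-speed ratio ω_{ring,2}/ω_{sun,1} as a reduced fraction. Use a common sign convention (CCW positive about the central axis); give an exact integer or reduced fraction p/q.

171/341

Stage 1: N_ring = 38 + 2·24 = 86
Stage 1: 38(ω_s−ω_c) = −86(ω_r−ω_c),  ω_r=0, ω_s=1
Stage 1: 38(1−ω_c) = −86(0−ω_c)  ⇒  124ω_c = 38  ⇒  ω_c = 19/62
  ⇒ ω_c¹/ω_s¹ = 19/62
Stage 2: N_ring = 35 + 2·10 = 55
Stage 2: 35(ω_s−ω_c) = −55(ω_r−ω_c),  ω_s=0, ω_c=1
Stage 2: ω_r = 1 − (35/55)(0−1) = 18/11
  ⇒ ω_r²/ω_c² = 18/11
Coupling ω_c² = ω_c¹ ⇒ overall = 19/62 × 18/11 = 171/341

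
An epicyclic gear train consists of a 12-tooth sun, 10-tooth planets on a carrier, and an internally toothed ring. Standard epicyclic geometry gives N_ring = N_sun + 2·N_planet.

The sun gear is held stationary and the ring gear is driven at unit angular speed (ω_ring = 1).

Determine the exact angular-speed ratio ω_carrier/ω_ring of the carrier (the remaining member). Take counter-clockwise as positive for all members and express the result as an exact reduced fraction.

N_ring = 12 + 2·10 = 32
12(ω_s−ω_c) = −32(ω_r−ω_c),  ω_s=0, ω_r=1
12(0−ω_c) = −32(1−ω_c)  ⇒  44ω_c = 32  ⇒  ω_c = 8/11
ω_c/ω_r = 8/11

8/11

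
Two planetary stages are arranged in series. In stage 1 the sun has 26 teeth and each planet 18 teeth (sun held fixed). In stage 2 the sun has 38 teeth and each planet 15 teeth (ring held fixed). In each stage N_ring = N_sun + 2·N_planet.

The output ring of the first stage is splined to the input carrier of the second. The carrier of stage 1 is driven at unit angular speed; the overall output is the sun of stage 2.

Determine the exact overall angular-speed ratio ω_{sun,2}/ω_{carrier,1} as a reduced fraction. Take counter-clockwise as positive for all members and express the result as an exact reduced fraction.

Stage 1: N_ring = 26 + 2·18 = 62
Stage 1: 26(ω_s−ω_c) = −62(ω_r−ω_c),  ω_s=0, ω_c=1
Stage 1: ω_r = 1 − (26/62)(0−1) = 44/31
  ⇒ ω_r¹/ω_c¹ = 44/31
Stage 2: N_ring = 38 + 2·15 = 68
Stage 2: 38(ω_s−ω_c) = −68(ω_r−ω_c),  ω_r=0, ω_c=1
Stage 2: ω_s = 1 − (68/38)(0−1) = 53/19
  ⇒ ω_s²/ω_c² = 53/19
Coupling ω_c² = ω_r¹ ⇒ overall = 44/31 × 53/19 = 2332/589

2332/589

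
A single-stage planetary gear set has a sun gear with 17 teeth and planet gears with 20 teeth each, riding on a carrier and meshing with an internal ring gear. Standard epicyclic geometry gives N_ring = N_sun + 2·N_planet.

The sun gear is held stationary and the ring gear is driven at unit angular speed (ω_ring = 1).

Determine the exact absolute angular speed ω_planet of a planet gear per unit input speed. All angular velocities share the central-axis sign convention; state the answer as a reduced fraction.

57/40

N_ring = 17 + 2·20 = 57
17(ω_s−ω_c) = −57(ω_r−ω_c),  ω_s=0, ω_r=1
17(0−ω_c) = −57(1−ω_c)  ⇒  74ω_c = 57  ⇒  ω_c = 57/74
sun–planet: 17·(0−57/74) = −20·(ω_p−ω_c)  ⇒  ω_p−ω_c = −(17/20)·(-57/74) = 969/1480
ω_p = 57/74 + 969/1480 = 57/40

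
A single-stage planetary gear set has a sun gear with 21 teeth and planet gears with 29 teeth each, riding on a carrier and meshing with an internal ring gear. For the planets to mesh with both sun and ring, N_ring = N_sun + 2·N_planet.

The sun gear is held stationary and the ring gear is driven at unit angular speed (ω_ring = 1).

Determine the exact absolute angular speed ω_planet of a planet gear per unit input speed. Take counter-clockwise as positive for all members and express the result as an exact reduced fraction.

79/58

N_ring = 21 + 2·29 = 79
21(ω_s−ω_c) = −79(ω_r−ω_c),  ω_s=0, ω_r=1
21(0−ω_c) = −79(1−ω_c)  ⇒  100ω_c = 79  ⇒  ω_c = 79/100
sun–planet: 21·(0−79/100) = −29·(ω_p−ω_c)  ⇒  ω_p−ω_c = −(21/29)·(-79/100) = 1659/2900
ω_p = 79/100 + 1659/2900 = 79/58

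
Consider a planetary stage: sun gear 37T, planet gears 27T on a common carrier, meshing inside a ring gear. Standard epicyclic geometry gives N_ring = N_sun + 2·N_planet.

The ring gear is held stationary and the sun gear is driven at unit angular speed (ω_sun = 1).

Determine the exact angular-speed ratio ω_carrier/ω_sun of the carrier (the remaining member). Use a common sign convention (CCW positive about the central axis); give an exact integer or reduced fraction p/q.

37/128

N_ring = 37 + 2·27 = 91
37(ω_s−ω_c) = −91(ω_r−ω_c),  ω_r=0, ω_s=1
37(1−ω_c) = −91(0−ω_c)  ⇒  128ω_c = 37  ⇒  ω_c = 37/128
ω_c/ω_s = 37/128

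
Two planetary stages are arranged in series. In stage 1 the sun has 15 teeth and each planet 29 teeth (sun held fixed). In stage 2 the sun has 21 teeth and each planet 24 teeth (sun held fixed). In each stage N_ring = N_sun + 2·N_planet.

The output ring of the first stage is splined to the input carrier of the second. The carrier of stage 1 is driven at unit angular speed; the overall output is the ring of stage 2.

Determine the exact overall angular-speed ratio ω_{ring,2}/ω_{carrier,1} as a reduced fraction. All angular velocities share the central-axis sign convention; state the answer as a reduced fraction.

Stage 1: N_ring = 15 + 2·29 = 73
Stage 1: 15(ω_s−ω_c) = −73(ω_r−ω_c),  ω_s=0, ω_c=1
Stage 1: ω_r = 1 − (15/73)(0−1) = 88/73
  ⇒ ω_r¹/ω_c¹ = 88/73
Stage 2: N_ring = 21 + 2·24 = 69
Stage 2: 21(ω_s−ω_c) = −69(ω_r−ω_c),  ω_s=0, ω_c=1
Stage 2: ω_r = 1 − (21/69)(0−1) = 30/23
  ⇒ ω_r²/ω_c² = 30/23
Coupling ω_c² = ω_r¹ ⇒ overall = 88/73 × 30/23 = 2640/1679

2640/1679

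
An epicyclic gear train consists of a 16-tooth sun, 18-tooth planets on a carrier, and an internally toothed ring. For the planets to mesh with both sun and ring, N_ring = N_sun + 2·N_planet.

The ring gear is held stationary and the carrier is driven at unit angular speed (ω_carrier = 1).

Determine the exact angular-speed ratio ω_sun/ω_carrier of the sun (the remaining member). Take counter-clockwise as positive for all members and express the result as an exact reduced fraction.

17/4

N_ring = 16 + 2·18 = 52
16(ω_s−ω_c) = −52(ω_r−ω_c),  ω_r=0, ω_c=1
ω_s = 1 − (52/16)(0−1) = 17/4
ω_s/ω_c = 17/4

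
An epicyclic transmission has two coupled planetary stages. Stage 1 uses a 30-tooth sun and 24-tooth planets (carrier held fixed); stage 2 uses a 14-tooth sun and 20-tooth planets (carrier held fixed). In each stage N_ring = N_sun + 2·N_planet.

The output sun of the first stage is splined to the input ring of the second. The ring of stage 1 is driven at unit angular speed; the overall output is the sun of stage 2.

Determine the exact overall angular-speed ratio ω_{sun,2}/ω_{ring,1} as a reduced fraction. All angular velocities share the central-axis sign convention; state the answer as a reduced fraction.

Stage 1: N_ring = 30 + 2·24 = 78
Stage 1: 30(ω_s−ω_c) = −78(ω_r−ω_c),  ω_c=0, ω_r=1
Stage 1: ω_s = 0 − (78/30)(1−0) = -13/5
  ⇒ ω_s¹/ω_r¹ = -13/5
Stage 2: N_ring = 14 + 2·20 = 54
Stage 2: 14(ω_s−ω_c) = −54(ω_r−ω_c),  ω_c=0, ω_r=1
Stage 2: ω_s = 0 − (54/14)(1−0) = -27/7
  ⇒ ω_s²/ω_r² = -27/7
Coupling ω_r² = ω_s¹ ⇒ overall = -13/5 × -27/7 = 351/35

351/35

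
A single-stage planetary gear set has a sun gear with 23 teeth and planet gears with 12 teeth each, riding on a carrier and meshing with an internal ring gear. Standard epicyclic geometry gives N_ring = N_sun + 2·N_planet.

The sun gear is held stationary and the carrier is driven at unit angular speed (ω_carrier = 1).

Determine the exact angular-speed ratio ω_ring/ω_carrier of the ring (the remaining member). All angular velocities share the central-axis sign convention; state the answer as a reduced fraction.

70/47

N_ring = 23 + 2·12 = 47
23(ω_s−ω_c) = −47(ω_r−ω_c),  ω_s=0, ω_c=1
ω_r = 1 − (23/47)(0−1) = 70/47
ω_r/ω_c = 70/47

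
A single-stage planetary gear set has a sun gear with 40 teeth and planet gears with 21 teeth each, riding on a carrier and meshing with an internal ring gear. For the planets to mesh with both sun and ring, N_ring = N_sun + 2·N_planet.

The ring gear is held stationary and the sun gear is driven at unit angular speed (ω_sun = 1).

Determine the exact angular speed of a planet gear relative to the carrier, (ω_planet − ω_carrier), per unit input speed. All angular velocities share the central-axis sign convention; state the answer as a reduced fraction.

N_ring = 40 + 2·21 = 82
40(ω_s−ω_c) = −82(ω_r−ω_c),  ω_r=0, ω_s=1
40(1−ω_c) = −82(0−ω_c)  ⇒  122ω_c = 40  ⇒  ω_c = 20/61
sun–planet: 40·(1−20/61) = −21·(ω_p−ω_c)  ⇒  ω_p−ω_c = −(40/21)·(41/61) = -1640/1281

-1640/1281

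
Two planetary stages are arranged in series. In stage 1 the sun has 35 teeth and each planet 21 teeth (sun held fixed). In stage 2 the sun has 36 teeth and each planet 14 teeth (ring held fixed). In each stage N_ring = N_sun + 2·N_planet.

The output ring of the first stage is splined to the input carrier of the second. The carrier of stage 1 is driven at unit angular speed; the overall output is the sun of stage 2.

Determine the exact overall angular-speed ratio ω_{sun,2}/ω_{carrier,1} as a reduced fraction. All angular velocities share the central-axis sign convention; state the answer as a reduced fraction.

400/99

Stage 1: N_ring = 35 + 2·21 = 77
Stage 1: 35(ω_s−ω_c) = −77(ω_r−ω_c),  ω_s=0, ω_c=1
Stage 1: ω_r = 1 − (35/77)(0−1) = 16/11
  ⇒ ω_r¹/ω_c¹ = 16/11
Stage 2: N_ring = 36 + 2·14 = 64
Stage 2: 36(ω_s−ω_c) = −64(ω_r−ω_c),  ω_r=0, ω_c=1
Stage 2: ω_s = 1 − (64/36)(0−1) = 25/9
  ⇒ ω_s²/ω_c² = 25/9
Coupling ω_c² = ω_r¹ ⇒ overall = 16/11 × 25/9 = 400/99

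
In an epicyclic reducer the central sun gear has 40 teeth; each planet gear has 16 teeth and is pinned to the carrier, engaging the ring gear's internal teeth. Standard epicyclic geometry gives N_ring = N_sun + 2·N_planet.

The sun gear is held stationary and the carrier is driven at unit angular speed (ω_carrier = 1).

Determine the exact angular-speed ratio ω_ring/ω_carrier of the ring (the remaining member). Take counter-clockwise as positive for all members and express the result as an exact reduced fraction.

14/9

N_ring = 40 + 2·16 = 72
40(ω_s−ω_c) = −72(ω_r−ω_c),  ω_s=0, ω_c=1
ω_r = 1 − (40/72)(0−1) = 14/9
ω_r/ω_c = 14/9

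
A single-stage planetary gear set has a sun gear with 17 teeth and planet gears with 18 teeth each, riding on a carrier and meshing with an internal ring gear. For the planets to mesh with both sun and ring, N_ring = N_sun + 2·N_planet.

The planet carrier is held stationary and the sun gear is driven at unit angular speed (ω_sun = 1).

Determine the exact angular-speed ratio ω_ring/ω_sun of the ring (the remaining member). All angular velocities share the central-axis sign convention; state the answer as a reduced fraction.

N_ring = 17 + 2·18 = 53
17(ω_s−ω_c) = −53(ω_r−ω_c),  ω_c=0, ω_s=1
ω_r = 0 − (17/53)(1−0) = -17/53
ω_r/ω_s = -17/53

-17/53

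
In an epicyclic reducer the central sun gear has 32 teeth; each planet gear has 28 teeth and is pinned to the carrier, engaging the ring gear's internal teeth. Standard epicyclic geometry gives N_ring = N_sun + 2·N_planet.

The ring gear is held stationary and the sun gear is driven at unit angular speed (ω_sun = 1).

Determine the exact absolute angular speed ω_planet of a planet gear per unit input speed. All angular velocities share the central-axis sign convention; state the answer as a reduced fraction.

N_ring = 32 + 2·28 = 88
32(ω_s−ω_c) = −88(ω_r−ω_c),  ω_r=0, ω_s=1
32(1−ω_c) = −88(0−ω_c)  ⇒  120ω_c = 32  ⇒  ω_c = 4/15
sun–planet: 32·(1−4/15) = −28·(ω_p−ω_c)  ⇒  ω_p−ω_c = −(32/28)·(11/15) = -88/105
ω_p = 4/15 − 88/105 = -4/7

-4/7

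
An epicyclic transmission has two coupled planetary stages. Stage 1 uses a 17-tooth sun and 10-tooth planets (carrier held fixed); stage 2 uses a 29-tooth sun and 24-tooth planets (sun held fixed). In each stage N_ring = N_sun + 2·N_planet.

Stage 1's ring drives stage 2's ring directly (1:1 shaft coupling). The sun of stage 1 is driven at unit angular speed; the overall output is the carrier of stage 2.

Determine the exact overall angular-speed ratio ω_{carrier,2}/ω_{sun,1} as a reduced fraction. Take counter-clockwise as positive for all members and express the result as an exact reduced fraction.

Stage 1: N_ring = 17 + 2·10 = 37
Stage 1: 17(ω_s−ω_c) = −37(ω_r−ω_c),  ω_c=0, ω_s=1
Stage 1: ω_r = 0 − (17/37)(1−0) = -17/37
  ⇒ ω_r¹/ω_s¹ = -17/37
Stage 2: N_ring = 29 + 2·24 = 77
Stage 2: 29(ω_s−ω_c) = −77(ω_r−ω_c),  ω_s=0, ω_r=1
Stage 2: 29(0−ω_c) = −77(1−ω_c)  ⇒  106ω_c = 77  ⇒  ω_c = 77/106
  ⇒ ω_c²/ω_r² = 77/106
Coupling ω_r² = ω_r¹ ⇒ overall = -17/37 × 77/106 = -1309/3922

-1309/3922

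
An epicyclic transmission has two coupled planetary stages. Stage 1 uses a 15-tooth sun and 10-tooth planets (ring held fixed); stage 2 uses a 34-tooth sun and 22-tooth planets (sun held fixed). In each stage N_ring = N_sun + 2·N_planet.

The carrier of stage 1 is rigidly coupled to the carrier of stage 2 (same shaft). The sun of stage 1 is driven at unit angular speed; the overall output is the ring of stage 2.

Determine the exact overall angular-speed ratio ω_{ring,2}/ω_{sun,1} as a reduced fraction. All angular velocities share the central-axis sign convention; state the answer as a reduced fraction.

Stage 1: N_ring = 15 + 2·10 = 35
Stage 1: 15(ω_s−ω_c) = −35(ω_r−ω_c),  ω_r=0, ω_s=1
Stage 1: 15(1−ω_c) = −35(0−ω_c)  ⇒  50ω_c = 15  ⇒  ω_c = 3/10
  ⇒ ω_c¹/ω_s¹ = 3/10
Stage 2: N_ring = 34 + 2·22 = 78
Stage 2: 34(ω_s−ω_c) = −78(ω_r−ω_c),  ω_s=0, ω_c=1
Stage 2: ω_r = 1 − (34/78)(0−1) = 56/39
  ⇒ ω_r²/ω_c² = 56/39
Coupling ω_c² = ω_c¹ ⇒ overall = 3/10 × 56/39 = 28/65

28/65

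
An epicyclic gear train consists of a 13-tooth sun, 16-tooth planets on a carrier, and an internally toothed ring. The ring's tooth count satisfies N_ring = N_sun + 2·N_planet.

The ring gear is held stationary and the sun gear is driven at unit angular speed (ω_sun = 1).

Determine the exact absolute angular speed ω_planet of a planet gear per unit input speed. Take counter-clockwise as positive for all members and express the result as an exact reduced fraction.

N_ring = 13 + 2·16 = 45
13(ω_s−ω_c) = −45(ω_r−ω_c),  ω_r=0, ω_s=1
13(1−ω_c) = −45(0−ω_c)  ⇒  58ω_c = 13  ⇒  ω_c = 13/58
sun–planet: 13·(1−13/58) = −16·(ω_p−ω_c)  ⇒  ω_p−ω_c = −(13/16)·(45/58) = -585/928
ω_p = 13/58 − 585/928 = -13/32

-13/32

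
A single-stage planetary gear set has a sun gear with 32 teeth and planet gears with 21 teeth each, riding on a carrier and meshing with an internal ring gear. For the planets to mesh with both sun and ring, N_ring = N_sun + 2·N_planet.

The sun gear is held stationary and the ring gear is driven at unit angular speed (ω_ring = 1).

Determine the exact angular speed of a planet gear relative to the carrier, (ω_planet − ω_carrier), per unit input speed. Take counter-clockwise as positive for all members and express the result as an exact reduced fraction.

1184/1113

N_ring = 32 + 2·21 = 74
32(ω_s−ω_c) = −74(ω_r−ω_c),  ω_s=0, ω_r=1
32(0−ω_c) = −74(1−ω_c)  ⇒  106ω_c = 74  ⇒  ω_c = 37/53
sun–planet: 32·(0−37/53) = −21·(ω_p−ω_c)  ⇒  ω_p−ω_c = −(32/21)·(-37/53) = 1184/1113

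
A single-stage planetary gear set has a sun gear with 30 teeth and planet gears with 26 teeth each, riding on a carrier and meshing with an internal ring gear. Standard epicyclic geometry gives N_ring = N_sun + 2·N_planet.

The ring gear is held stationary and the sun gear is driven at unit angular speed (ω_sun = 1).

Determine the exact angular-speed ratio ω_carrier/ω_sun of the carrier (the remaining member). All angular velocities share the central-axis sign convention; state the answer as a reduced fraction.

15/56

N_ring = 30 + 2·26 = 82
30(ω_s−ω_c) = −82(ω_r−ω_c),  ω_r=0, ω_s=1
30(1−ω_c) = −82(0−ω_c)  ⇒  112ω_c = 30  ⇒  ω_c = 15/56
ω_c/ω_s = 15/56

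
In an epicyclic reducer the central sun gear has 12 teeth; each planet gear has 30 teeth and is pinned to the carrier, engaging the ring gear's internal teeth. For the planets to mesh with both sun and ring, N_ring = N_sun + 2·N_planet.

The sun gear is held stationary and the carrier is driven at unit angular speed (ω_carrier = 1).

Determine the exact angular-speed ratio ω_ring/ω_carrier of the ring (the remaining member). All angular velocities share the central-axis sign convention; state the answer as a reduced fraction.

7/6

N_ring = 12 + 2·30 = 72
12(ω_s−ω_c) = −72(ω_r−ω_c),  ω_s=0, ω_c=1
ω_r = 1 − (12/72)(0−1) = 7/6
ω_r/ω_c = 7/6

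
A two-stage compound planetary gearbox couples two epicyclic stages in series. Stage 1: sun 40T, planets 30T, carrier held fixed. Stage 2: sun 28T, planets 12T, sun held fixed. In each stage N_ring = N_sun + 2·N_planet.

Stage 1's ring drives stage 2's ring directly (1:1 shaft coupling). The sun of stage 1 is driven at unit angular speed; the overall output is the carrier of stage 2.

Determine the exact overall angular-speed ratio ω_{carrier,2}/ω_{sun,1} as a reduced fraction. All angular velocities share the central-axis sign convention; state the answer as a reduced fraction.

-13/50

Stage 1: N_ring = 40 + 2·30 = 100
Stage 1: 40(ω_s−ω_c) = −100(ω_r−ω_c),  ω_c=0, ω_s=1
Stage 1: ω_r = 0 − (40/100)(1−0) = -2/5
  ⇒ ω_r¹/ω_s¹ = -2/5
Stage 2: N_ring = 28 + 2·12 = 52
Stage 2: 28(ω_s−ω_c) = −52(ω_r−ω_c),  ω_s=0, ω_r=1
Stage 2: 28(0−ω_c) = −52(1−ω_c)  ⇒  80ω_c = 52  ⇒  ω_c = 13/20
  ⇒ ω_c²/ω_r² = 13/20
Coupling ω_r² = ω_r¹ ⇒ overall = -2/5 × 13/20 = -13/50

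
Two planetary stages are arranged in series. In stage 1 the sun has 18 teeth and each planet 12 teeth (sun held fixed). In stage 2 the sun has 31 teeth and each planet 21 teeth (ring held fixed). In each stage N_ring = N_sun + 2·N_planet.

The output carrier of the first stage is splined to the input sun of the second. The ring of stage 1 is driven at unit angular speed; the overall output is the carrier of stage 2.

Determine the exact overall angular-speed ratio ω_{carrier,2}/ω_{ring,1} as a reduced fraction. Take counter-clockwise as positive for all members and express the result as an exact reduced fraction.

Stage 1: N_ring = 18 + 2·12 = 42
Stage 1: 18(ω_s−ω_c) = −42(ω_r−ω_c),  ω_s=0, ω_r=1
Stage 1: 18(0−ω_c) = −42(1−ω_c)  ⇒  60ω_c = 42  ⇒  ω_c = 7/10
  ⇒ ω_c¹/ω_r¹ = 7/10
Stage 2: N_ring = 31 + 2·21 = 73
Stage 2: 31(ω_s−ω_c) = −73(ω_r−ω_c),  ω_r=0, ω_s=1
Stage 2: 31(1−ω_c) = −73(0−ω_c)  ⇒  104ω_c = 31  ⇒  ω_c = 31/104
  ⇒ ω_c²/ω_s² = 31/104
Coupling ω_s² = ω_c¹ ⇒ overall = 7/10 × 31/104 = 217/1040

217/1040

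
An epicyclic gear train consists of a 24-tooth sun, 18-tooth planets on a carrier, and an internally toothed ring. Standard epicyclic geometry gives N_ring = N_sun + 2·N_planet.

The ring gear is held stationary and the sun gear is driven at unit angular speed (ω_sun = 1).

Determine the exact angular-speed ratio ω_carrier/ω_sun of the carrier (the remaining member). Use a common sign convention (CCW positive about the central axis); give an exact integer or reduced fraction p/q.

2/7

N_ring = 24 + 2·18 = 60
24(ω_s−ω_c) = −60(ω_r−ω_c),  ω_r=0, ω_s=1
24(1−ω_c) = −60(0−ω_c)  ⇒  84ω_c = 24  ⇒  ω_c = 2/7
ω_c/ω_s = 2/7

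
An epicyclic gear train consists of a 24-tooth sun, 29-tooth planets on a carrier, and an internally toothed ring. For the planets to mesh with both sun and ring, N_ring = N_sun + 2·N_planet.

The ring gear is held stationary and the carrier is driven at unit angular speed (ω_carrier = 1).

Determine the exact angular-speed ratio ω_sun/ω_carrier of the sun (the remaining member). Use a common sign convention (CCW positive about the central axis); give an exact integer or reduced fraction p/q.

53/12

N_ring = 24 + 2·29 = 82
24(ω_s−ω_c) = −82(ω_r−ω_c),  ω_r=0, ω_c=1
ω_s = 1 − (82/24)(0−1) = 53/12
ω_s/ω_c = 53/12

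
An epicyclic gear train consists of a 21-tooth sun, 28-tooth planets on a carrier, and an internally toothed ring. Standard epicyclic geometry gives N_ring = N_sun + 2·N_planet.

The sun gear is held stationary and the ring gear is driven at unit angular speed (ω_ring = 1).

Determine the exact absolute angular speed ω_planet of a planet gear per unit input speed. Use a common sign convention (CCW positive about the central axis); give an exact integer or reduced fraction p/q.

N_ring = 21 + 2·28 = 77
21(ω_s−ω_c) = −77(ω_r−ω_c),  ω_s=0, ω_r=1
21(0−ω_c) = −77(1−ω_c)  ⇒  98ω_c = 77  ⇒  ω_c = 11/14
sun–planet: 21·(0−11/14) = −28·(ω_p−ω_c)  ⇒  ω_p−ω_c = −(21/28)·(-11/14) = 33/56
ω_p = 11/14 + 33/56 = 11/8

11/8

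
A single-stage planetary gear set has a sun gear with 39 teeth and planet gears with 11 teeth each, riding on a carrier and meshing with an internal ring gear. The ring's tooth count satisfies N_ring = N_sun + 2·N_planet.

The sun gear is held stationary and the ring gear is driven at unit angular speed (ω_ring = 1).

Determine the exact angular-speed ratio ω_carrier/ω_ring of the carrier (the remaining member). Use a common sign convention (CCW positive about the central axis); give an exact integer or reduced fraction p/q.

N_ring = 39 + 2·11 = 61
39(ω_s−ω_c) = −61(ω_r−ω_c),  ω_s=0, ω_r=1
39(0−ω_c) = −61(1−ω_c)  ⇒  100ω_c = 61  ⇒  ω_c = 61/100
ω_c/ω_r = 61/100

61/100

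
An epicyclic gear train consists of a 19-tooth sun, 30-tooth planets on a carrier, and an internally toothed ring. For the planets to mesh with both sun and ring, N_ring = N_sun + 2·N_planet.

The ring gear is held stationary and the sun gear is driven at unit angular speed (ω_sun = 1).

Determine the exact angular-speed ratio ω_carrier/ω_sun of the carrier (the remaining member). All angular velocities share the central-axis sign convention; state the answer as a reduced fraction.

N_ring = 19 + 2·30 = 79
19(ω_s−ω_c) = −79(ω_r−ω_c),  ω_r=0, ω_s=1
19(1−ω_c) = −79(0−ω_c)  ⇒  98ω_c = 19  ⇒  ω_c = 19/98
ω_c/ω_s = 19/98

19/98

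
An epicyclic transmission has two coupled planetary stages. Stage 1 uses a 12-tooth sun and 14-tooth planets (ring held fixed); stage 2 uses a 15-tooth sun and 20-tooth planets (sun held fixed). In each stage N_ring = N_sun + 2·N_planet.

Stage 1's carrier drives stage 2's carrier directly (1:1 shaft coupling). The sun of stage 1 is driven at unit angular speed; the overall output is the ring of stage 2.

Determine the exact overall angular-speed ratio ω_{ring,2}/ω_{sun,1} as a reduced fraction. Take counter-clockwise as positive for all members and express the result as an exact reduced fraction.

42/143

Stage 1: N_ring = 12 + 2·14 = 40
Stage 1: 12(ω_s−ω_c) = −40(ω_r−ω_c),  ω_r=0, ω_s=1
Stage 1: 12(1−ω_c) = −40(0−ω_c)  ⇒  52ω_c = 12  ⇒  ω_c = 3/13
  ⇒ ω_c¹/ω_s¹ = 3/13
Stage 2: N_ring = 15 + 2·20 = 55
Stage 2: 15(ω_s−ω_c) = −55(ω_r−ω_c),  ω_s=0, ω_c=1
Stage 2: ω_r = 1 − (15/55)(0−1) = 14/11
  ⇒ ω_r²/ω_c² = 14/11
Coupling ω_c² = ω_c¹ ⇒ overall = 3/13 × 14/11 = 42/143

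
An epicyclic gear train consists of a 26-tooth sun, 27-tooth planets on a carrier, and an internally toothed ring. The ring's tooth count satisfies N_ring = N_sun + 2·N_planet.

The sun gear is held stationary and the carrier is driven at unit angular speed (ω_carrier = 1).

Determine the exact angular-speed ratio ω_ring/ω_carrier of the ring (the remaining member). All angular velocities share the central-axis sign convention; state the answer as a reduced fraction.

N_ring = 26 + 2·27 = 80
26(ω_s−ω_c) = −80(ω_r−ω_c),  ω_s=0, ω_c=1
ω_r = 1 − (26/80)(0−1) = 53/40
ω_r/ω_c = 53/40

53/40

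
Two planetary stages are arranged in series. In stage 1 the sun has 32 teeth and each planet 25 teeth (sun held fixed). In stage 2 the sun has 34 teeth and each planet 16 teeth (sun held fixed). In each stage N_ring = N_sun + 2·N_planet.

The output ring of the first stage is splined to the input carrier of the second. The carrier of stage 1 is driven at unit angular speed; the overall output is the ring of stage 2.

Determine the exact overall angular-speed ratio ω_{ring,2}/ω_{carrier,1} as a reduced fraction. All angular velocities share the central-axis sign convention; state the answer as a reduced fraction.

Stage 1: N_ring = 32 + 2·25 = 82
Stage 1: 32(ω_s−ω_c) = −82(ω_r−ω_c),  ω_s=0, ω_c=1
Stage 1: ω_r = 1 − (32/82)(0−1) = 57/41
  ⇒ ω_r¹/ω_c¹ = 57/41
Stage 2: N_ring = 34 + 2·16 = 66
Stage 2: 34(ω_s−ω_c) = −66(ω_r−ω_c),  ω_s=0, ω_c=1
Stage 2: ω_r = 1 − (34/66)(0−1) = 50/33
  ⇒ ω_r²/ω_c² = 50/33
Coupling ω_c² = ω_r¹ ⇒ overall = 57/41 × 50/33 = 950/451

950/451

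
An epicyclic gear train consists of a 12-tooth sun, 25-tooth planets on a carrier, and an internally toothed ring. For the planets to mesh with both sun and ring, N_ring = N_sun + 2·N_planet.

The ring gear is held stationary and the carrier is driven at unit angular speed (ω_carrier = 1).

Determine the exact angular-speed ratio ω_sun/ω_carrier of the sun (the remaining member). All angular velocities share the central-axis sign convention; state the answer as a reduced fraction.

N_ring = 12 + 2·25 = 62
12(ω_s−ω_c) = −62(ω_r−ω_c),  ω_r=0, ω_c=1
ω_s = 1 − (62/12)(0−1) = 37/6
ω_s/ω_c = 37/6

37/6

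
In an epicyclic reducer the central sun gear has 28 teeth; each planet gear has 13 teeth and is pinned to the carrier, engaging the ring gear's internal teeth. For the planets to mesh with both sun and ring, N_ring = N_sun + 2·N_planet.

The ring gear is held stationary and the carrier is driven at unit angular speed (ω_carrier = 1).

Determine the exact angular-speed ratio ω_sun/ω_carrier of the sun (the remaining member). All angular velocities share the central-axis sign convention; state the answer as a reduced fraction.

41/14

N_ring = 28 + 2·13 = 54
28(ω_s−ω_c) = −54(ω_r−ω_c),  ω_r=0, ω_c=1
ω_s = 1 − (54/28)(0−1) = 41/14
ω_s/ω_c = 41/14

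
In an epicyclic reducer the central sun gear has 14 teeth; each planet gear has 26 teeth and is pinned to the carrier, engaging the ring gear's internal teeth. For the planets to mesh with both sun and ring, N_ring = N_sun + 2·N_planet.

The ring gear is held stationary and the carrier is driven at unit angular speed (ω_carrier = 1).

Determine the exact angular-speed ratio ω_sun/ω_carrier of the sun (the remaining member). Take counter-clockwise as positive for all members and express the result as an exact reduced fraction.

N_ring = 14 + 2·26 = 66
14(ω_s−ω_c) = −66(ω_r−ω_c),  ω_r=0, ω_c=1
ω_s = 1 − (66/14)(0−1) = 40/7
ω_s/ω_c = 40/7

40/7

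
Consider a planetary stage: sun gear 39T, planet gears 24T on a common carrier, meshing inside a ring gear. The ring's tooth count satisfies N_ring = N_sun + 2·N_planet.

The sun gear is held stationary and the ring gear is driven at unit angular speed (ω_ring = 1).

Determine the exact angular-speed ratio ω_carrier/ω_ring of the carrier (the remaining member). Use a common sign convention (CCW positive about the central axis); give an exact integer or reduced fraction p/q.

N_ring = 39 + 2·24 = 87
39(ω_s−ω_c) = −87(ω_r−ω_c),  ω_s=0, ω_r=1
39(0−ω_c) = −87(1−ω_c)  ⇒  126ω_c = 87  ⇒  ω_c = 29/42
ω_c/ω_r = 29/42

29/42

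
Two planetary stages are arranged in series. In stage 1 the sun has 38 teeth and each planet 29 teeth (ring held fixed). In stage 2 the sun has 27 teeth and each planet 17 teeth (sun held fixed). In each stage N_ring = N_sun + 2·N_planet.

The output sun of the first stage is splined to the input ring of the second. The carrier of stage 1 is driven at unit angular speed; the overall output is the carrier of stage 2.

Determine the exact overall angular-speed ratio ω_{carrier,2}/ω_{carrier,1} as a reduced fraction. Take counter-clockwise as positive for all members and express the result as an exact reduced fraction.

4087/1672

Stage 1: N_ring = 38 + 2·29 = 96
Stage 1: 38(ω_s−ω_c) = −96(ω_r−ω_c),  ω_r=0, ω_c=1
Stage 1: ω_s = 1 − (96/38)(0−1) = 67/19
  ⇒ ω_s¹/ω_c¹ = 67/19
Stage 2: N_ring = 27 + 2·17 = 61
Stage 2: 27(ω_s−ω_c) = −61(ω_r−ω_c),  ω_s=0, ω_r=1
Stage 2: 27(0−ω_c) = −61(1−ω_c)  ⇒  88ω_c = 61  ⇒  ω_c = 61/88
  ⇒ ω_c²/ω_r² = 61/88
Coupling ω_r² = ω_s¹ ⇒ overall = 67/19 × 61/88 = 4087/1672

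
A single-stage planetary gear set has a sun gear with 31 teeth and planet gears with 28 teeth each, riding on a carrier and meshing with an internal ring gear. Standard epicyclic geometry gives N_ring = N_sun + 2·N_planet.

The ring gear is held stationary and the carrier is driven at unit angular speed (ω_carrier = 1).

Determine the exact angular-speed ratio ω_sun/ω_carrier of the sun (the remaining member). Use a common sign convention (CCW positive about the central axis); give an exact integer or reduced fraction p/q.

N_ring = 31 + 2·28 = 87
31(ω_s−ω_c) = −87(ω_r−ω_c),  ω_r=0, ω_c=1
ω_s = 1 − (87/31)(0−1) = 118/31
ω_s/ω_c = 118/31

118/31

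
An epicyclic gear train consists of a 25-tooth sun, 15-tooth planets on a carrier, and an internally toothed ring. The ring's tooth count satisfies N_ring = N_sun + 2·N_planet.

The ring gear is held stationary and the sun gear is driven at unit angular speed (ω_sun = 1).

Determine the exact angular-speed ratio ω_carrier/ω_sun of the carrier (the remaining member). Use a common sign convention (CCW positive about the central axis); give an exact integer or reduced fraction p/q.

5/16

N_ring = 25 + 2·15 = 55
25(ω_s−ω_c) = −55(ω_r−ω_c),  ω_r=0, ω_s=1
25(1−ω_c) = −55(0−ω_c)  ⇒  80ω_c = 25  ⇒  ω_c = 5/16
ω_c/ω_s = 5/16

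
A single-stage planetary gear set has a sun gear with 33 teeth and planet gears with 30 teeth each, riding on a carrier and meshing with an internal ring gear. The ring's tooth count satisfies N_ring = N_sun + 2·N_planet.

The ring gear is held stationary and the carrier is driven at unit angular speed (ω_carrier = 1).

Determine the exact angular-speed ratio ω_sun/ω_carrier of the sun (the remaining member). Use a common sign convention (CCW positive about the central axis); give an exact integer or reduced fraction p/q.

42/11

N_ring = 33 + 2·30 = 93
33(ω_s−ω_c) = −93(ω_r−ω_c),  ω_r=0, ω_c=1
ω_s = 1 − (93/33)(0−1) = 42/11
ω_s/ω_c = 42/11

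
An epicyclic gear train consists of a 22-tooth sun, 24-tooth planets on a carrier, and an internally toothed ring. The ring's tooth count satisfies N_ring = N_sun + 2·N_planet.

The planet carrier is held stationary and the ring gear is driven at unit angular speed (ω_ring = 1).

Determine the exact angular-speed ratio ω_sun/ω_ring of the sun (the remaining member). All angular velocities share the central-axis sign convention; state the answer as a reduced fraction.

N_ring = 22 + 2·24 = 70
22(ω_s−ω_c) = −70(ω_r−ω_c),  ω_c=0, ω_r=1
ω_s = 0 − (70/22)(1−0) = -35/11
ω_s/ω_r = -35/11

-35/11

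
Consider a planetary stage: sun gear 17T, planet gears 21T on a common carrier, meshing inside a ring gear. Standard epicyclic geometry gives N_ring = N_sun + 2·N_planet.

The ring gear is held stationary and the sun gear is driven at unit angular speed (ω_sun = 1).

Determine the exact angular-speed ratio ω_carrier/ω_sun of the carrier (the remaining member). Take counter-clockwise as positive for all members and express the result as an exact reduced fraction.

17/76

N_ring = 17 + 2·21 = 59
17(ω_s−ω_c) = −59(ω_r−ω_c),  ω_r=0, ω_s=1
17(1−ω_c) = −59(0−ω_c)  ⇒  76ω_c = 17  ⇒  ω_c = 17/76
ω_c/ω_s = 17/76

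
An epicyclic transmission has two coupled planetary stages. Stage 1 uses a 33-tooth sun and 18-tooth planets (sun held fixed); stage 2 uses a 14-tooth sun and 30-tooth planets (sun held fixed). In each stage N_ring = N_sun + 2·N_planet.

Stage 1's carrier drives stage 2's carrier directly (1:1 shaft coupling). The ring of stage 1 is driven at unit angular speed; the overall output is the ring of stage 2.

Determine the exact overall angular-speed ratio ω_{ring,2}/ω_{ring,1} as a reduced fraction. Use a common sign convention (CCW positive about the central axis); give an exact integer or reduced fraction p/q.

506/629

Stage 1: N_ring = 33 + 2·18 = 69
Stage 1: 33(ω_s−ω_c) = −69(ω_r−ω_c),  ω_s=0, ω_r=1
Stage 1: 33(0−ω_c) = −69(1−ω_c)  ⇒  102ω_c = 69  ⇒  ω_c = 23/34
  ⇒ ω_c¹/ω_r¹ = 23/34
Stage 2: N_ring = 14 + 2·30 = 74
Stage 2: 14(ω_s−ω_c) = −74(ω_r−ω_c),  ω_s=0, ω_c=1
Stage 2: ω_r = 1 − (14/74)(0−1) = 44/37
  ⇒ ω_r²/ω_c² = 44/37
Coupling ω_c² = ω_c¹ ⇒ overall = 23/34 × 44/37 = 506/629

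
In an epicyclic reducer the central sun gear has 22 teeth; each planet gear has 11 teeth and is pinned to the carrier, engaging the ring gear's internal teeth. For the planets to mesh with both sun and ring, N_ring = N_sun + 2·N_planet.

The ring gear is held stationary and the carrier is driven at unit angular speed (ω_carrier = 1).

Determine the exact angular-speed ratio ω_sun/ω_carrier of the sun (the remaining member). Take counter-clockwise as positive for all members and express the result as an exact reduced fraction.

N_ring = 22 + 2·11 = 44
22(ω_s−ω_c) = −44(ω_r−ω_c),  ω_r=0, ω_c=1
ω_s = 1 − (44/22)(0−1) = 3
ω_s/ω_c = 3

3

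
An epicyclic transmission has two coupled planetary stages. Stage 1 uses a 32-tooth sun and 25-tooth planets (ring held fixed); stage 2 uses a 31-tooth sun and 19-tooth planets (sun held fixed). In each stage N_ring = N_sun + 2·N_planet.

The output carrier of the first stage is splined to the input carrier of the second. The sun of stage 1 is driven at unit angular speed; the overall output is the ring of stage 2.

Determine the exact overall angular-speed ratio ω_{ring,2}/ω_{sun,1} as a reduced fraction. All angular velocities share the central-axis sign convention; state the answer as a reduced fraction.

1600/3933

Stage 1: N_ring = 32 + 2·25 = 82
Stage 1: 32(ω_s−ω_c) = −82(ω_r−ω_c),  ω_r=0, ω_s=1
Stage 1: 32(1−ω_c) = −82(0−ω_c)  ⇒  114ω_c = 32  ⇒  ω_c = 16/57
  ⇒ ω_c¹/ω_s¹ = 16/57
Stage 2: N_ring = 31 + 2·19 = 69
Stage 2: 31(ω_s−ω_c) = −69(ω_r−ω_c),  ω_s=0, ω_c=1
Stage 2: ω_r = 1 − (31/69)(0−1) = 100/69
  ⇒ ω_r²/ω_c² = 100/69
Coupling ω_c² = ω_c¹ ⇒ overall = 16/57 × 100/69 = 1600/3933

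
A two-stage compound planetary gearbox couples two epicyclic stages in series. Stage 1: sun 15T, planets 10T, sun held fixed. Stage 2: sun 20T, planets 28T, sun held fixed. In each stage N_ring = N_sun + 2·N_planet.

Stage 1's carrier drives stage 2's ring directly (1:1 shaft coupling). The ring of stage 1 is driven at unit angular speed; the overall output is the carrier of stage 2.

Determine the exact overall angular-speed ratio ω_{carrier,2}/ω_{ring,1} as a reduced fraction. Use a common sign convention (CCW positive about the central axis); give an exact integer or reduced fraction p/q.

Stage 1: N_ring = 15 + 2·10 = 35
Stage 1: 15(ω_s−ω_c) = −35(ω_r−ω_c),  ω_s=0, ω_r=1
Stage 1: 15(0−ω_c) = −35(1−ω_c)  ⇒  50ω_c = 35  ⇒  ω_c = 7/10
  ⇒ ω_c¹/ω_r¹ = 7/10
Stage 2: N_ring = 20 + 2·28 = 76
Stage 2: 20(ω_s−ω_c) = −76(ω_r−ω_c),  ω_s=0, ω_r=1
Stage 2: 20(0−ω_c) = −76(1−ω_c)  ⇒  96ω_c = 76  ⇒  ω_c = 19/24
  ⇒ ω_c²/ω_r² = 19/24
Coupling ω_r² = ω_c¹ ⇒ overall = 7/10 × 19/24 = 133/240

133/240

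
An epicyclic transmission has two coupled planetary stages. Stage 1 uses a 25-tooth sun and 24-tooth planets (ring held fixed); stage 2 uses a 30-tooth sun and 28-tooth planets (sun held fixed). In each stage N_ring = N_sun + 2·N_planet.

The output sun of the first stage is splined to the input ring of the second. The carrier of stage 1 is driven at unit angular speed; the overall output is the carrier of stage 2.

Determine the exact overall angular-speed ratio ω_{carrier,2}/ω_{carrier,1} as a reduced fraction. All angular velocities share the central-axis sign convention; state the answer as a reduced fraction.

Stage 1: N_ring = 25 + 2·24 = 73
Stage 1: 25(ω_s−ω_c) = −73(ω_r−ω_c),  ω_r=0, ω_c=1
Stage 1: ω_s = 1 − (73/25)(0−1) = 98/25
  ⇒ ω_s¹/ω_c¹ = 98/25
Stage 2: N_ring = 30 + 2·28 = 86
Stage 2: 30(ω_s−ω_c) = −86(ω_r−ω_c),  ω_s=0, ω_r=1
Stage 2: 30(0−ω_c) = −86(1−ω_c)  ⇒  116ω_c = 86  ⇒  ω_c = 43/58
  ⇒ ω_c²/ω_r² = 43/58
Coupling ω_r² = ω_s¹ ⇒ overall = 98/25 × 43/58 = 2107/725

2107/725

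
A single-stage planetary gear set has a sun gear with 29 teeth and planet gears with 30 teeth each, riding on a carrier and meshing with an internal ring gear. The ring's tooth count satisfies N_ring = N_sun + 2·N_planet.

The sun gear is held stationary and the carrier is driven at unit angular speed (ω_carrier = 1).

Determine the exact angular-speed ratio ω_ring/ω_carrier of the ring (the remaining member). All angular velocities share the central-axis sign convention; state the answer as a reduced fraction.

N_ring = 29 + 2·30 = 89
29(ω_s−ω_c) = −89(ω_r−ω_c),  ω_s=0, ω_c=1
ω_r = 1 − (29/89)(0−1) = 118/89
ω_r/ω_c = 118/89

118/89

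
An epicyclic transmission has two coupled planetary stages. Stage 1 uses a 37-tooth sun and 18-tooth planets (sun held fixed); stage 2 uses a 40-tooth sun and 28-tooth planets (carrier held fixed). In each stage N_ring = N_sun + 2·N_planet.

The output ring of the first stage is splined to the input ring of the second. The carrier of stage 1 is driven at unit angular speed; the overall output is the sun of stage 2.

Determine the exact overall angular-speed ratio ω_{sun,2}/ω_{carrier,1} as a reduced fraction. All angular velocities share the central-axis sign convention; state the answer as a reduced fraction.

Stage 1: N_ring = 37 + 2·18 = 73
Stage 1: 37(ω_s−ω_c) = −73(ω_r−ω_c),  ω_s=0, ω_c=1
Stage 1: ω_r = 1 − (37/73)(0−1) = 110/73
  ⇒ ω_r¹/ω_c¹ = 110/73
Stage 2: N_ring = 40 + 2·28 = 96
Stage 2: 40(ω_s−ω_c) = −96(ω_r−ω_c),  ω_c=0, ω_r=1
Stage 2: ω_s = 0 − (96/40)(1−0) = -12/5
  ⇒ ω_s²/ω_r² = -12/5
Coupling ω_r² = ω_r¹ ⇒ overall = 110/73 × -12/5 = -264/73

-264/73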